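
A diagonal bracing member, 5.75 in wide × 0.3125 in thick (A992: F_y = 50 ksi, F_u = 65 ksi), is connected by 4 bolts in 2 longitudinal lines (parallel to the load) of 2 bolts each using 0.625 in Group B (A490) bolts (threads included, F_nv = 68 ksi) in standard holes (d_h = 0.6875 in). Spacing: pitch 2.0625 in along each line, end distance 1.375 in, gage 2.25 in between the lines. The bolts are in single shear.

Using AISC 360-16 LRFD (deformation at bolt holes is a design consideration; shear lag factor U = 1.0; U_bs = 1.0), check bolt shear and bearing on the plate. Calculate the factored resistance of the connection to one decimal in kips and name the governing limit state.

Bolt shear: A_b = π(0.625)²/4 = 0.3068 in². φR_n = 0.75 × 68 × 0.3068 × 4 × 1 = 62.6 kips.
Bearing (0.3125 in plate, F_u = 65 ksi): end bolts L_c = 1.375 − 0.6875/2 = 1.03125, R_n = min(1.2×1.03125×0.3125×65, 2.4×0.625×0.3125×65) = 25.137 kips/bolt; interior L_c = 2.0625 − 0.6875 = 1.375, R_n = 30.469 kips/bolt. φR_n = 0.75 × (2×25.137 + 2×30.469) = 83.4 kips.
Governing: min(62.6, 83.4) = 62.6 kips → bolt shear.

62.6 kips (bolt shear governs)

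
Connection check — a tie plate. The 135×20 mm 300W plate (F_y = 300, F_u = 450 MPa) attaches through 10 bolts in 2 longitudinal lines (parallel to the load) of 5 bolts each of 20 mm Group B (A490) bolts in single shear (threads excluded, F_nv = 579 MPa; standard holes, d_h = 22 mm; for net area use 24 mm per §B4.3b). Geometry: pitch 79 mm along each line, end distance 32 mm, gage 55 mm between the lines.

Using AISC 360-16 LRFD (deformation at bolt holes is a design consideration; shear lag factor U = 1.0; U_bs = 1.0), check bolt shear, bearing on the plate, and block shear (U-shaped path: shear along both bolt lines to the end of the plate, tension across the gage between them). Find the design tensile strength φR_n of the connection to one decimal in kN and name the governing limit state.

Bolt shear: A_b = π(20)²/4 = 314.16 mm². φR_n = 0.75 × 579 × 314.16 × 10 × 1 = 1364.2 kN.
Bearing (20 mm plate, F_u = 450 MPa): end bolts L_c = 32 − 22/2 = 21, R_n = min(1.2×21×20×450, 2.4×20×20×450) = 226.8 kN/bolt; interior L_c = 79 − 22 = 57, R_n = 432 kN/bolt. φR_n = 0.75 × (2×226.8 + 8×432) = 2932.2 kN.
Block shear: shear path 2×[32+4×79] = 2×348 mm, A_gv = 13920, A_nv = 2×(348 − 4.5×24)×20 = 9600 mm²; tension across gage: (55 − 1×24)×20 = 620 mm². R_n = min(0.6×450×9600, 0.6×300×13920) + 1.0×450×620 = min(2592, 2505.6) + 279 = 2784.6 kN. φR_n = 0.75 × 2784.6 = 2088.5 kN.
Governing: min(1364.2, 2932.2, 2088.5) = 1364.2 kN → bolt shear.

1364.2 kN (bolt shear governs)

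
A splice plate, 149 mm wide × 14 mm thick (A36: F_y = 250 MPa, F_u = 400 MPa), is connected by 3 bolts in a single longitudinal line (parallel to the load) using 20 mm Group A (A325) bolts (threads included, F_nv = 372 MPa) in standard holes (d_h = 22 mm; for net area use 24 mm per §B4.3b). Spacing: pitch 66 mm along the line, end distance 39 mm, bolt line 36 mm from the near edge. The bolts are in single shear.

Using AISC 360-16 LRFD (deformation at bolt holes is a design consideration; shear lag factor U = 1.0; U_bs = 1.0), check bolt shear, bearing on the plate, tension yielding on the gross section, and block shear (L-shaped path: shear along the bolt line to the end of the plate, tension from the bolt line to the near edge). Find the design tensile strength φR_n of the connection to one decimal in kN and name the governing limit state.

Bolt shear: A_b = π(20)²/4 = 314.16 mm². φR_n = 0.75 × 372 × 314.16 × 3 × 1 = 263.0 kN.
Bearing (14 mm plate, F_u = 400 MPa): end bolts L_c = 39 − 22/2 = 28, R_n = min(1.2×28×14×400, 2.4×20×14×400) = 188.16 kN/bolt; interior L_c = 66 − 22 = 44, R_n = 268.8 kN/bolt. φR_n = 0.75 × (1×188.16 + 2×268.8) = 544.3 kN.
Tension yield (gross): A_g = 149×14 = 2086 mm². φR_n = 0.90 × 250 × 2086 = 469.4 kN.
Block shear: shear path 1×[39+2×66] = 1×171 mm, A_gv = 2394, A_nv = 1×(171 − 2.5×24)×14 = 1554 mm²; tension to near edge: (36 − 0.5×24)×14 = 336 mm². R_n = min(0.6×400×1554, 0.6×250×2394) + 1.0×400×336 = min(372.96, 359.1) + 134.4 = 493.5 kN. φR_n = 0.75 × 493.5 = 370.1 kN.
Governing: min(263.0, 544.3, 469.4, 370.1) = 263.0 kN → bolt shear.

263.0 kN (bolt shear governs)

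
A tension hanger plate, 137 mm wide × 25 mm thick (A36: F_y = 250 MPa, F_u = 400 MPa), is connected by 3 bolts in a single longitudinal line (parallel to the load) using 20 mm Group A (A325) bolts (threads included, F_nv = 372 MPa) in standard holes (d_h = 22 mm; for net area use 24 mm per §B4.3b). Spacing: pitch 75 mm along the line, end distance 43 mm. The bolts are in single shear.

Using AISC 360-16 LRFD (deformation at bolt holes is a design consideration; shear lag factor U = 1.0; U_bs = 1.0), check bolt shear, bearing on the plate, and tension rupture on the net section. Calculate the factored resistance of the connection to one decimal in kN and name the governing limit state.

263.0 kN (bolt shear governs)

Bolt shear: A_b = π(20)²/4 = 314.16 mm². φR_n = 0.75 × 372 × 314.16 × 3 × 1 = 263.0 kN.
Bearing (25 mm plate, F_u = 400 MPa): end bolts L_c = 43 − 22/2 = 32, R_n = min(1.2×32×25×400, 2.4×20×25×400) = 384 kN/bolt; interior L_c = 75 − 22 = 53, R_n = 480 kN/bolt. φR_n = 0.75 × (1×384 + 2×480) = 1008.0 kN.
Tension rupture (net): A_n = (137 − 1×24)×25 = 2825 mm² (U = 1.0, A_e = A_n). φR_n = 0.75 × 400 × 2825 = 847.5 kN.
Governing: min(263.0, 1008.0, 847.5) = 263.0 kN → bolt shear.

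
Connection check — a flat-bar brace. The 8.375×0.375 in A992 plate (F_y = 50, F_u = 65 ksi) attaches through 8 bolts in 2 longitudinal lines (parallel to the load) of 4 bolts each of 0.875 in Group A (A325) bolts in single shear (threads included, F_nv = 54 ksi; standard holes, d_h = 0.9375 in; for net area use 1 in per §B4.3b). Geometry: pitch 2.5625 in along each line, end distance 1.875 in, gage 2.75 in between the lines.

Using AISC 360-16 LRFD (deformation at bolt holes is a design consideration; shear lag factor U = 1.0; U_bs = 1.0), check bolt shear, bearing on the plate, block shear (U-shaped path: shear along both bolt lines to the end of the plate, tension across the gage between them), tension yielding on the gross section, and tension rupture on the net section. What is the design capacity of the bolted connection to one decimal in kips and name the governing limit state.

Bolt shear: A_b = π(0.875)²/4 = 0.60132 in². φR_n = 0.75 × 54 × 0.60132 × 8 × 1 = 194.8 kips.
Bearing (0.375 in plate, F_u = 65 ksi): end bolts L_c = 1.875 − 0.9375/2 = 1.40625, R_n = min(1.2×1.40625×0.375×65, 2.4×0.875×0.375×65) = 41.133 kips/bolt; interior L_c = 2.5625 − 0.9375 = 1.625, R_n = 47.531 kips/bolt. φR_n = 0.75 × (2×41.133 + 6×47.531) = 275.6 kips.
Block shear: shear path 2×[1.875+3×2.5625] = 2×9.5625 in, A_gv = 7.1719, A_nv = 2×(9.5625 − 3.5×1)×0.375 = 4.5469 in²; tension across gage: (2.75 − 1×1)×0.375 = 0.65625 in². R_n = min(0.6×65×4.5469, 0.6×50×7.1719) + 1.0×65×0.65625 = min(177.33, 215.16) + 42.656 = 219.99 kips. φR_n = 0.75 × 219.99 = 165.0 kips.
Tension yield (gross): A_g = 8.375×0.375 = 3.1406 in². φR_n = 0.90 × 50 × 3.1406 = 141.3 kips.
Tension rupture (net): A_n = (8.375 − 2×1)×0.375 = 2.3906 in² (U = 1.0, A_e = A_n). φR_n = 0.75 × 65 × 2.3906 = 116.5 kips.
Governing: min(194.8, 275.6, 165.0, 141.3, 116.5) = 116.5 kips → net-section rupture.

116.5 kips (net-section rupture governs)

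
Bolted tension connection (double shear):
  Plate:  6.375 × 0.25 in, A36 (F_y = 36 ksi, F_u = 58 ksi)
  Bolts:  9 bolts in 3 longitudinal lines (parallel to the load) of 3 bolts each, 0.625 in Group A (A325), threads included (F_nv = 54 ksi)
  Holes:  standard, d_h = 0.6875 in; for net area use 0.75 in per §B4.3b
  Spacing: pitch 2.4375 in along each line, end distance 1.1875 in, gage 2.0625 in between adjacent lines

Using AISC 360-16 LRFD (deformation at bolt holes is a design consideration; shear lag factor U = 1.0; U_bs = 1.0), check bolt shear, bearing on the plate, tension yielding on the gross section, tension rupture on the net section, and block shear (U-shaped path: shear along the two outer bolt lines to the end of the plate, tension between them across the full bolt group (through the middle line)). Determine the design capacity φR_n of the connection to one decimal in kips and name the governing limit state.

Bolt shear: A_b = π(0.625)²/4 = 0.3068 in². φR_n = 0.75 × 54 × 0.3068 × 9 × 2 = 223.7 kips.
Bearing (0.25 in plate, F_u = 58 ksi): end bolts L_c = 1.1875 − 0.6875/2 = 0.84375, R_n = min(1.2×0.84375×0.25×58, 2.4×0.625×0.25×58) = 14.681 kips/bolt; interior L_c = 2.4375 − 0.6875 = 1.75, R_n = 21.75 kips/bolt. φR_n = 0.75 × (3×14.681 + 6×21.75) = 130.9 kips.
Tension yield (gross): A_g = 6.375×0.25 = 1.5938 in². φR_n = 0.90 × 36 × 1.5938 = 51.6 kips.
Tension rupture (net): A_n = (6.375 − 3×0.75)×0.25 = 1.0313 in² (U = 1.0, A_e = A_n). φR_n = 0.75 × 58 × 1.0313 = 44.9 kips.
Block shear: shear path 2×[1.1875+2×2.4375] = 2×6.0625 in, A_gv = 3.0313, A_nv = 2×(6.0625 − 2.5×0.75)×0.25 = 2.0938 in²; tension across gage: (4.125 − 2×0.75)×0.25 = 0.65625 in². R_n = min(0.6×58×2.0938, 0.6×36×3.0313) + 1.0×58×0.65625 = min(72.864, 65.476) + 38.063 = 103.54 kips. φR_n = 0.75 × 103.54 = 77.7 kips.
Governing: min(223.7, 130.9, 51.6, 44.9, 77.7) = 44.9 kips → net-section rupture.

44.9 kips (net-section rupture governs)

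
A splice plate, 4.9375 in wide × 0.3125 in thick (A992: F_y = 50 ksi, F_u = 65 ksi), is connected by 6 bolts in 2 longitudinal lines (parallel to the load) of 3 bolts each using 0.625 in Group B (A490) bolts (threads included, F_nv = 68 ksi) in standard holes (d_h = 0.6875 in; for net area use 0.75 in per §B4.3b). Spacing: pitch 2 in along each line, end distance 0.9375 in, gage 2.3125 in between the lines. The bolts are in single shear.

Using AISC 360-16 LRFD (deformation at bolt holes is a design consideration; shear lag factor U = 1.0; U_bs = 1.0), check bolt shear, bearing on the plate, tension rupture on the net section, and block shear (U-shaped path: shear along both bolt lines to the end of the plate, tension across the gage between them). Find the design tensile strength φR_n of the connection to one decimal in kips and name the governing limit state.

52.4 kips (net-section rupture governs)

Bolt shear: A_b = π(0.625)²/4 = 0.3068 in². φR_n = 0.75 × 68 × 0.3068 × 6 × 1 = 93.9 kips.
Bearing (0.3125 in plate, F_u = 65 ksi): end bolts L_c = 0.9375 − 0.6875/2 = 0.59375, R_n = min(1.2×0.59375×0.3125×65, 2.4×0.625×0.3125×65) = 14.473 kips/bolt; interior L_c = 2 − 0.6875 = 1.3125, R_n = 30.469 kips/bolt. φR_n = 0.75 × (2×14.473 + 4×30.469) = 113.1 kips.
Tension rupture (net): A_n = (4.9375 − 2×0.75)×0.3125 = 1.0742 in² (U = 1.0, A_e = A_n). φR_n = 0.75 × 65 × 1.0742 = 52.4 kips.
Block shear: shear path 2×[0.9375+2×2] = 2×4.9375 in, A_gv = 3.0859, A_nv = 2×(4.9375 − 2.5×0.75)×0.3125 = 1.9141 in²; tension across gage: (2.3125 − 1×0.75)×0.3125 = 0.48828 in². R_n = min(0.6×65×1.9141, 0.6×50×3.0859) + 1.0×65×0.48828 = min(74.65, 92.577) + 31.738 = 106.39 kips. φR_n = 0.75 × 106.39 = 79.8 kips.
Governing: min(93.9, 113.1, 52.4, 79.8) = 52.4 kips → net-section rupture.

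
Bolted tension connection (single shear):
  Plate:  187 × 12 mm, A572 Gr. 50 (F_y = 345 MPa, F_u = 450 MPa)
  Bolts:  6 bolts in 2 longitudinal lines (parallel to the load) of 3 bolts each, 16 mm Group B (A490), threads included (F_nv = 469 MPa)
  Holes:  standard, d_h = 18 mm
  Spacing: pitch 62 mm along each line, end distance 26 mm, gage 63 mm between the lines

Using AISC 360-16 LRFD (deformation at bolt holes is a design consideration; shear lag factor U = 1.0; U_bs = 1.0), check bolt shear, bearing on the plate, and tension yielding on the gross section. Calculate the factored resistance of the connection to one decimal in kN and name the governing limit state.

Bolt shear: A_b = π(16)²/4 = 201.06 mm². φR_n = 0.75 × 469 × 201.06 × 6 × 1 = 424.3 kN.
Bearing (12 mm plate, F_u = 450 MPa): end bolts L_c = 26 − 18/2 = 17, R_n = min(1.2×17×12×450, 2.4×16×12×450) = 110.16 kN/bolt; interior L_c = 62 − 18 = 44, R_n = 207.36 kN/bolt. φR_n = 0.75 × (2×110.16 + 4×207.36) = 787.3 kN.
Tension yield (gross): A_g = 187×12 = 2244 mm². φR_n = 0.90 × 345 × 2244 = 696.8 kN.
Governing: min(424.3, 787.3, 696.8) = 424.3 kN → bolt shear.

424.3 kN (bolt shear governs)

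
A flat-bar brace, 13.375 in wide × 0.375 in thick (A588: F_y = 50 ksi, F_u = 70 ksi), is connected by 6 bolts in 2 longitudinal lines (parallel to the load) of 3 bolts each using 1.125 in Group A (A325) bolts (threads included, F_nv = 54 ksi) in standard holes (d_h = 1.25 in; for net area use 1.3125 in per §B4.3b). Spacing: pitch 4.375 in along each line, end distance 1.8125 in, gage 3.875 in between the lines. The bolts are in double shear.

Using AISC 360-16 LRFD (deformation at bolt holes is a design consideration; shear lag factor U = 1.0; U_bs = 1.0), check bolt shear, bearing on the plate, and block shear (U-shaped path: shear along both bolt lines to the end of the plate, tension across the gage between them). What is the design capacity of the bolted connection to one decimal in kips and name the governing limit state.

222.5 kips (block shear governs)

Bolt shear: A_b = π(1.125)²/4 = 0.99402 in². φR_n = 0.75 × 54 × 0.99402 × 6 × 2 = 483.1 kips.
Bearing (0.375 in plate, F_u = 70 ksi): end bolts L_c = 1.8125 − 1.25/2 = 1.1875, R_n = min(1.2×1.1875×0.375×70, 2.4×1.125×0.375×70) = 37.406 kips/bolt; interior L_c = 4.375 − 1.25 = 3.125, R_n = 70.875 kips/bolt. φR_n = 0.75 × (2×37.406 + 4×70.875) = 268.7 kips.
Block shear: shear path 2×[1.8125+2×4.375] = 2×10.5625 in, A_gv = 7.9219, A_nv = 2×(10.5625 − 2.5×1.3125)×0.375 = 5.4609 in²; tension across gage: (3.875 − 1×1.3125)×0.375 = 0.96094 in². R_n = min(0.6×70×5.4609, 0.6×50×7.9219) + 1.0×70×0.96094 = min(229.36, 237.66) + 67.266 = 296.63 kips. φR_n = 0.75 × 296.63 = 222.5 kips.
Governing: min(483.1, 268.7, 222.5) = 222.5 kips → block shear.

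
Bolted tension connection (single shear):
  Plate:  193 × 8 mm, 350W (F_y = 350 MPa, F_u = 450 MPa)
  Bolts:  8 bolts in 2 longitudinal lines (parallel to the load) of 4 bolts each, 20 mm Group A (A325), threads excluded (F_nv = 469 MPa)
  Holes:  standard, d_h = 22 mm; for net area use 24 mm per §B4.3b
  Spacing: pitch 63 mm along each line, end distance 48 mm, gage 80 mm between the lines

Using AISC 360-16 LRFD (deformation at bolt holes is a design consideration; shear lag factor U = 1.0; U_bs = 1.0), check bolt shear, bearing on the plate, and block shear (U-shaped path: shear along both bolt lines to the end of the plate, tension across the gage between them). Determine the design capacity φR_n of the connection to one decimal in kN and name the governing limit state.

Bolt shear: A_b = π(20)²/4 = 314.16 mm². φR_n = 0.75 × 469 × 314.16 × 8 × 1 = 884.0 kN.
Bearing (8 mm plate, F_u = 450 MPa): end bolts L_c = 48 − 22/2 = 37, R_n = min(1.2×37×8×450, 2.4×20×8×450) = 159.84 kN/bolt; interior L_c = 63 − 22 = 41, R_n = 172.8 kN/bolt. φR_n = 0.75 × (2×159.84 + 6×172.8) = 1017.4 kN.
Block shear: shear path 2×[48+3×63] = 2×237 mm, A_gv = 3792, A_nv = 2×(237 − 3.5×24)×8 = 2448 mm²; tension across gage: (80 − 1×24)×8 = 448 mm². R_n = min(0.6×450×2448, 0.6×350×3792) + 1.0×450×448 = min(660.96, 796.32) + 201.6 = 862.56 kN. φR_n = 0.75 × 862.56 = 646.9 kN.
Governing: min(884.0, 1017.4, 646.9) = 646.9 kN → block shear.

646.9 kN (block shear governs)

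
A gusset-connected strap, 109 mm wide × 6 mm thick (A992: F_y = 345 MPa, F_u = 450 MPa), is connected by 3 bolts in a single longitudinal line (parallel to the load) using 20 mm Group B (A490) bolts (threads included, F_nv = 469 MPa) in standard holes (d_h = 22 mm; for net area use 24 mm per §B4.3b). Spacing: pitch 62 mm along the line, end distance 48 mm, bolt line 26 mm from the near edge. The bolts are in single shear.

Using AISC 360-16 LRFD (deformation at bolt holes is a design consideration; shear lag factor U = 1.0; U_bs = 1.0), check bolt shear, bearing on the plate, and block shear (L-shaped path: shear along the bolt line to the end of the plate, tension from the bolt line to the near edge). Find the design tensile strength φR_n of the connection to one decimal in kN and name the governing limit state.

Bolt shear: A_b = π(20)²/4 = 314.16 mm². φR_n = 0.75 × 469 × 314.16 × 3 × 1 = 331.5 kN.
Bearing (6 mm plate, F_u = 450 MPa): end bolts L_c = 48 − 22/2 = 37, R_n = min(1.2×37×6×450, 2.4×20×6×450) = 119.88 kN/bolt; interior L_c = 62 − 22 = 40, R_n = 129.6 kN/bolt. φR_n = 0.75 × (1×119.88 + 2×129.6) = 284.3 kN.
Block shear: shear path 1×[48+2×62] = 1×172 mm, A_gv = 1032, A_nv = 1×(172 − 2.5×24)×6 = 672 mm²; tension to near edge: (26 − 0.5×24)×6 = 84 mm². R_n = min(0.6×450×672, 0.6×345×1032) + 1.0×450×84 = min(181.44, 213.62) + 37.8 = 219.24 kN. φR_n = 0.75 × 219.24 = 164.4 kN.
Governing: min(331.5, 284.3, 164.4) = 164.4 kN → block shear.

164.4 kN (block shear governs)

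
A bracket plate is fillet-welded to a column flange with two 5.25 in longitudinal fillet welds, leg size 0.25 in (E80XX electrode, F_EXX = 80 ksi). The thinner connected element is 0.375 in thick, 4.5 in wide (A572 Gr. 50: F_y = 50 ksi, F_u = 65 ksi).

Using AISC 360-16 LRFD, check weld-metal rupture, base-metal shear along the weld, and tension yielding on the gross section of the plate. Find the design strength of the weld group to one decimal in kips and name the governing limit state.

66.8 kips (weld metal governs)

Weld metal: throat = 0.707×0.25 = 0.17675 in, L = 2×5.25 = 10.5 in. φR_n = 0.75 × 0.6 × 80 × 0.17675 × 10.5 = 66.8 kips.
Base metal shear (0.375 in plate): yield φR_n = 1.0×0.6×50×0.375×10.5 = 118.1 kips; rupture φR_n = 0.75×0.6×65×0.375×10.5 = 115.2 kips; take 115.2 kips (rupture).
Tension yield (gross): A_g = 4.5×0.375 = 1.6875 in². φR_n = 0.90 × 50 × 1.6875 = 75.9 kips.
Governing: min(66.8, 115.2, 75.9) = 66.8 kips → weld metal.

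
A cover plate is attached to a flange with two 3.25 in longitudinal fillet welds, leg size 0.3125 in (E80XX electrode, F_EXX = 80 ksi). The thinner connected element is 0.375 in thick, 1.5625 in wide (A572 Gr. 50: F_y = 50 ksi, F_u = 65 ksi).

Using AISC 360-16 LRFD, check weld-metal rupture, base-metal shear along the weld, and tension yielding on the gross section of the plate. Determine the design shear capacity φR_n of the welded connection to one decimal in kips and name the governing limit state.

Weld metal: throat = 0.707×0.3125 = 0.22094 in, L = 2×3.25 = 6.5 in. φR_n = 0.75 × 0.6 × 80 × 0.22094 × 6.5 = 51.7 kips.
Base metal shear (0.375 in plate): yield φR_n = 1.0×0.6×50×0.375×6.5 = 73.1 kips; rupture φR_n = 0.75×0.6×65×0.375×6.5 = 71.3 kips; take 71.3 kips (rupture).
Tension yield (gross): A_g = 1.5625×0.375 = 0.58594 in². φR_n = 0.90 × 50 × 0.58594 = 26.4 kips.
Governing: min(51.7, 71.3, 26.4) = 26.4 kips → gross-section yield.

26.4 kips (gross-section yield governs)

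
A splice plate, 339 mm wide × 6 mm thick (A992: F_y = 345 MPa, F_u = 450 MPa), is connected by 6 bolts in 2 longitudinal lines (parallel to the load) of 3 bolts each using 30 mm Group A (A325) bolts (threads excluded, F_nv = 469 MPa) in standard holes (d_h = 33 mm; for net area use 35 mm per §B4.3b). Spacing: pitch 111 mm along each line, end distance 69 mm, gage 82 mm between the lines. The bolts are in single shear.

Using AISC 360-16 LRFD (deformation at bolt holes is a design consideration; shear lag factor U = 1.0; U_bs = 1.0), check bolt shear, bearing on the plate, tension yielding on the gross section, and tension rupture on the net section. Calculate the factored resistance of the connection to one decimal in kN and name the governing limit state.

544.7 kN (net-section rupture governs)

Bolt shear: A_b = π(30)²/4 = 706.86 mm². φR_n = 0.75 × 469 × 706.86 × 6 × 1 = 1491.8 kN.
Bearing (6 mm plate, F_u = 450 MPa): end bolts L_c = 69 − 33/2 = 52.5, R_n = min(1.2×52.5×6×450, 2.4×30×6×450) = 170.1 kN/bolt; interior L_c = 111 − 33 = 78, R_n = 194.4 kN/bolt. φR_n = 0.75 × (2×170.1 + 4×194.4) = 838.4 kN.
Tension yield (gross): A_g = 339×6 = 2034 mm². φR_n = 0.90 × 345 × 2034 = 631.6 kN.
Tension rupture (net): A_n = (339 − 2×35)×6 = 1614 mm² (U = 1.0, A_e = A_n). φR_n = 0.75 × 450 × 1614 = 544.7 kN.
Governing: min(1491.8, 838.4, 631.6, 544.7) = 544.7 kN → net-section rupture.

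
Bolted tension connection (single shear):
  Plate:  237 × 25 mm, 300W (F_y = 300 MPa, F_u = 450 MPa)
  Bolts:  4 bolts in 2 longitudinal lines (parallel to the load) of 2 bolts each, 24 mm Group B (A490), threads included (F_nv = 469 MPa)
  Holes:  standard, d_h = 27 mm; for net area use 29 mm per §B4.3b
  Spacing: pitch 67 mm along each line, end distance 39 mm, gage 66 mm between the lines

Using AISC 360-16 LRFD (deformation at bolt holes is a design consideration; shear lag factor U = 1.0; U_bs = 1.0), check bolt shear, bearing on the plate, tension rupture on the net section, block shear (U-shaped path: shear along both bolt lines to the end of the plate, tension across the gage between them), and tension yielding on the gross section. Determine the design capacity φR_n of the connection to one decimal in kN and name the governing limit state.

636.5 kN (bolt shear governs)

Bolt shear: A_b = π(24)²/4 = 452.39 mm². φR_n = 0.75 × 469 × 452.39 × 4 × 1 = 636.5 kN.
Bearing (25 mm plate, F_u = 450 MPa): end bolts L_c = 39 − 27/2 = 25.5, R_n = min(1.2×25.5×25×450, 2.4×24×25×450) = 344.25 kN/bolt; interior L_c = 67 − 27 = 40, R_n = 540 kN/bolt. φR_n = 0.75 × (2×344.25 + 2×540) = 1326.4 kN.
Tension rupture (net): A_n = (237 − 2×29)×25 = 4475 mm² (U = 1.0, A_e = A_n). φR_n = 0.75 × 450 × 4475 = 1510.3 kN.
Block shear: shear path 2×[39+1×67] = 2×106 mm, A_gv = 5300, A_nv = 2×(106 − 1.5×29)×25 = 3125 mm²; tension across gage: (66 − 1×29)×25 = 925 mm². R_n = min(0.6×450×3125, 0.6×300×5300) + 1.0×450×925 = min(843.75, 954) + 416.25 = 1260 kN. φR_n = 0.75 × 1260 = 945.0 kN.
Tension yield (gross): A_g = 237×25 = 5925 mm². φR_n = 0.90 × 300 × 5925 = 1599.8 kN.
Governing: min(636.5, 1326.4, 1510.3, 945.0, 1599.8) = 636.5 kN → bolt shear.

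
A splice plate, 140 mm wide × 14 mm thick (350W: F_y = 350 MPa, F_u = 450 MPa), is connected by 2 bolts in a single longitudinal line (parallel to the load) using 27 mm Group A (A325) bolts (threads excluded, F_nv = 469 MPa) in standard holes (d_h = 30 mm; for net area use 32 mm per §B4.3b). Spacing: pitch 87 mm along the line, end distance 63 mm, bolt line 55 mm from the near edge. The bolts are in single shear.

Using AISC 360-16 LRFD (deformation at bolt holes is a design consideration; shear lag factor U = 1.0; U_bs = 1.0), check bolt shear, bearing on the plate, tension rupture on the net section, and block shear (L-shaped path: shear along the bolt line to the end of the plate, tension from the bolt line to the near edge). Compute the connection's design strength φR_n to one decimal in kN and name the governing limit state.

402.8 kN (bolt shear governs)

Bolt shear: A_b = π(27)²/4 = 572.56 mm². φR_n = 0.75 × 469 × 572.56 × 2 × 1 = 402.8 kN.
Bearing (14 mm plate, F_u = 450 MPa): end bolts L_c = 63 − 30/2 = 48, R_n = min(1.2×48×14×450, 2.4×27×14×450) = 362.88 kN/bolt; interior L_c = 87 − 30 = 57, R_n = 408.24 kN/bolt. φR_n = 0.75 × (1×362.88 + 1×408.24) = 578.3 kN.
Tension rupture (net): A_n = (140 − 1×32)×14 = 1512 mm² (U = 1.0, A_e = A_n). φR_n = 0.75 × 450 × 1512 = 510.3 kN.
Block shear: shear path 1×[63+1×87] = 1×150 mm, A_gv = 2100, A_nv = 1×(150 − 1.5×32)×14 = 1428 mm²; tension to near edge: (55 − 0.5×32)×14 = 546 mm². R_n = min(0.6×450×1428, 0.6×350×2100) + 1.0×450×546 = min(385.56, 441) + 245.7 = 631.26 kN. φR_n = 0.75 × 631.26 = 473.4 kN.
Governing: min(402.8, 578.3, 510.3, 473.4) = 402.8 kN → bolt shear.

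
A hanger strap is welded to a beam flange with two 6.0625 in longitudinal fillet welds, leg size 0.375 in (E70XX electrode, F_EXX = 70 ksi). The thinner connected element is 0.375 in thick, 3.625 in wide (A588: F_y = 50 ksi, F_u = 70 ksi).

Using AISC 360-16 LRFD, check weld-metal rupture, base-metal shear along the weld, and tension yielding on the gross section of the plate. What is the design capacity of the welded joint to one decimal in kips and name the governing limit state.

61.2 kips (gross-section yield governs)

Weld metal: throat = 0.707×0.375 = 0.26513 in, L = 2×6.0625 = 12.125 in. φR_n = 0.75 × 0.6 × 70 × 0.26513 × 12.125 = 101.3 kips.
Base metal shear (0.375 in plate): yield φR_n = 1.0×0.6×50×0.375×12.125 = 136.4 kips; rupture φR_n = 0.75×0.6×70×0.375×12.125 = 143.2 kips; take 136.4 kips (yield).
Tension yield (gross): A_g = 3.625×0.375 = 1.3594 in². φR_n = 0.90 × 50 × 1.3594 = 61.2 kips.
Governing: min(101.3, 136.4, 61.2) = 61.2 kips → gross-section yield.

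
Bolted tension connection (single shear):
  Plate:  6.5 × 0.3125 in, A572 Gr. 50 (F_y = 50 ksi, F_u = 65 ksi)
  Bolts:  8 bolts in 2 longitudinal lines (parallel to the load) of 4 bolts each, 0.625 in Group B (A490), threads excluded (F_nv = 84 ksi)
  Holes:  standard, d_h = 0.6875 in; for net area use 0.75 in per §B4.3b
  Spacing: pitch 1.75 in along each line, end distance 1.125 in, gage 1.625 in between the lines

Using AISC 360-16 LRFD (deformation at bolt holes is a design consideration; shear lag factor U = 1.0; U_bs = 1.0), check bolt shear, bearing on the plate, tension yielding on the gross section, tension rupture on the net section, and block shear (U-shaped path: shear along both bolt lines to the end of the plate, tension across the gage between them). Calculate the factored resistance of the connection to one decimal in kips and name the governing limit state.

Bolt shear: A_b = π(0.625)²/4 = 0.3068 in². φR_n = 0.75 × 84 × 0.3068 × 8 × 1 = 154.6 kips.
Bearing (0.3125 in plate, F_u = 65 ksi): end bolts L_c = 1.125 − 0.6875/2 = 0.78125, R_n = min(1.2×0.78125×0.3125×65, 2.4×0.625×0.3125×65) = 19.043 kips/bolt; interior L_c = 1.75 − 0.6875 = 1.0625, R_n = 25.898 kips/bolt. φR_n = 0.75 × (2×19.043 + 6×25.898) = 145.1 kips.
Tension yield (gross): A_g = 6.5×0.3125 = 2.0313 in². φR_n = 0.90 × 50 × 2.0313 = 91.4 kips.
Tension rupture (net): A_n = (6.5 − 2×0.75)×0.3125 = 1.5625 in² (U = 1.0, A_e = A_n). φR_n = 0.75 × 65 × 1.5625 = 76.2 kips.
Block shear: shear path 2×[1.125+3×1.75] = 2×6.375 in, A_gv = 3.9844, A_nv = 2×(6.375 − 3.5×0.75)×0.3125 = 2.3438 in²; tension across gage: (1.625 − 1×0.75)×0.3125 = 0.27344 in². R_n = min(0.6×65×2.3438, 0.6×50×3.9844) + 1.0×65×0.27344 = min(91.408, 119.53) + 17.774 = 109.18 kips. φR_n = 0.75 × 109.18 = 81.9 kips.
Governing: min(154.6, 145.1, 91.4, 76.2, 81.9) = 76.2 kips → net-section rupture.

76.2 kips (net-section rupture governs)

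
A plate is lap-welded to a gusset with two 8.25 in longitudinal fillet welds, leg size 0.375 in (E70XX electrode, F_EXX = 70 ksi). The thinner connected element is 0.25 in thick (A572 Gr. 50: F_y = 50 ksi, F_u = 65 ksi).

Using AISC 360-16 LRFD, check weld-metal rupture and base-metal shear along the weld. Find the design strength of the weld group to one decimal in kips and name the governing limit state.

Weld metal: throat = 0.707×0.375 = 0.26513 in, L = 2×8.25 = 16.5 in. φR_n = 0.75 × 0.6 × 70 × 0.26513 × 16.5 = 137.8 kips.
Base metal shear (0.25 in plate): yield φR_n = 1.0×0.6×50×0.25×16.5 = 123.8 kips; rupture φR_n = 0.75×0.6×65×0.25×16.5 = 120.7 kips; take 120.7 kips (rupture).
Governing: min(137.8, 120.7) = 120.7 kips → base-metal shear.

120.7 kips (base-metal shear governs)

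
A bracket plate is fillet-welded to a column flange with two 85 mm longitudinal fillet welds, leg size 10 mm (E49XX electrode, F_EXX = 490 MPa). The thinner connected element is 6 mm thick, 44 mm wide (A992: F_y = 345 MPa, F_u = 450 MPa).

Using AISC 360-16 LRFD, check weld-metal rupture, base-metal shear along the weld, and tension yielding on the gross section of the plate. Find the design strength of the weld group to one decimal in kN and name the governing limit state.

82.0 kN (gross-section yield governs)

Weld metal: throat = 0.707×10 = 7.07 mm, L = 2×85 = 170 mm. φR_n = 0.75 × 0.6 × 490 × 7.07 × 170 = 265.0 kN.
Base metal shear (6 mm plate): yield φR_n = 1.0×0.6×345×6×170 = 211.1 kN; rupture φR_n = 0.75×0.6×450×6×170 = 206.6 kN; take 206.6 kN (rupture).
Tension yield (gross): A_g = 44×6 = 264 mm². φR_n = 0.90 × 345 × 264 = 82.0 kN.
Governing: min(265.0, 206.6, 82.0) = 82.0 kN → gross-section yield.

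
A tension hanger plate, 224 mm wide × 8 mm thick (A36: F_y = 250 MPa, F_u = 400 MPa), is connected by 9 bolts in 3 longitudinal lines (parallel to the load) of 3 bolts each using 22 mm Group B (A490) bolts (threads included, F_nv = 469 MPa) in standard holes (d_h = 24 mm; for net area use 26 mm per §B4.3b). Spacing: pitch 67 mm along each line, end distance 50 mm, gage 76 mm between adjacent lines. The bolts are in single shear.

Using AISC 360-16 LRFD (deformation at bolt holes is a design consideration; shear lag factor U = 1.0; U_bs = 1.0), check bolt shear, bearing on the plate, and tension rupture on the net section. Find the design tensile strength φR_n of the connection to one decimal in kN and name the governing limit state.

350.4 kN (net-section rupture governs)

Bolt shear: A_b = π(22)²/4 = 380.13 mm². φR_n = 0.75 × 469 × 380.13 × 9 × 1 = 1203.4 kN.
Bearing (8 mm plate, F_u = 400 MPa): end bolts L_c = 50 − 24/2 = 38, R_n = min(1.2×38×8×400, 2.4×22×8×400) = 145.92 kN/bolt; interior L_c = 67 − 24 = 43, R_n = 165.12 kN/bolt. φR_n = 0.75 × (3×145.92 + 6×165.12) = 1071.4 kN.
Tension rupture (net): A_n = (224 − 3×26)×8 = 1168 mm² (U = 1.0, A_e = A_n). φR_n = 0.75 × 400 × 1168 = 350.4 kN.
Governing: min(1203.4, 1071.4, 350.4) = 350.4 kN → net-section rupture.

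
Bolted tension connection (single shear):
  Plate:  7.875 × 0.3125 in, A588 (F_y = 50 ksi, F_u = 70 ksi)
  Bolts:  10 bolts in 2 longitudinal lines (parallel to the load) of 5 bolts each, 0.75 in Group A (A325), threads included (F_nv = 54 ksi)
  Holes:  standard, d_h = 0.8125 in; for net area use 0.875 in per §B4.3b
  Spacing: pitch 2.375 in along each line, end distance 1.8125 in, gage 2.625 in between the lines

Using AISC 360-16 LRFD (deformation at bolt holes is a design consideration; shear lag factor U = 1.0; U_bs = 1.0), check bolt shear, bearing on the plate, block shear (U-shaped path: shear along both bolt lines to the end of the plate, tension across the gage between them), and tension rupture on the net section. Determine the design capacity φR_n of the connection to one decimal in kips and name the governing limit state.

Bolt shear: A_b = π(0.75)²/4 = 0.44179 in². φR_n = 0.75 × 54 × 0.44179 × 10 × 1 = 178.9 kips.
Bearing (0.3125 in plate, F_u = 70 ksi): end bolts L_c = 1.8125 − 0.8125/2 = 1.40625, R_n = min(1.2×1.40625×0.3125×70, 2.4×0.75×0.3125×70) = 36.914 kips/bolt; interior L_c = 2.375 − 0.8125 = 1.5625, R_n = 39.375 kips/bolt. φR_n = 0.75 × (2×36.914 + 8×39.375) = 291.6 kips.
Block shear: shear path 2×[1.8125+4×2.375] = 2×11.3125 in, A_gv = 7.0703, A_nv = 2×(11.3125 − 4.5×0.875)×0.3125 = 4.6094 in²; tension across gage: (2.625 − 1×0.875)×0.3125 = 0.54688 in². R_n = min(0.6×70×4.6094, 0.6×50×7.0703) + 1.0×70×0.54688 = min(193.59, 212.11) + 38.282 = 231.87 kips. φR_n = 0.75 × 231.87 = 173.9 kips.
Tension rupture (net): A_n = (7.875 − 2×0.875)×0.3125 = 1.9141 in² (U = 1.0, A_e = A_n). φR_n = 0.75 × 70 × 1.9141 = 100.5 kips.
Governing: min(178.9, 291.6, 173.9, 100.5) = 100.5 kips → net-section rupture.

100.5 kips (net-section rupture governs)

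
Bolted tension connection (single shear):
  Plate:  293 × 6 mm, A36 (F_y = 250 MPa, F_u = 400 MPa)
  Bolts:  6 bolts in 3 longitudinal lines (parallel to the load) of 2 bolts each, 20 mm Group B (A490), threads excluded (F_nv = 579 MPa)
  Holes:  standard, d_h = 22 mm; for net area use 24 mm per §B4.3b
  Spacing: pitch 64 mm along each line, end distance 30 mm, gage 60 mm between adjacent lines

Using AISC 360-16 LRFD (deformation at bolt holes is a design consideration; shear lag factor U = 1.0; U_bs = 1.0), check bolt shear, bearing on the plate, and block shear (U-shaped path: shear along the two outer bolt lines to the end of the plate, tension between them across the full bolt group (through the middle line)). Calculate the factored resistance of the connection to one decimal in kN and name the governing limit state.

254.9 kN (block shear governs)

Bolt shear: A_b = π(20)²/4 = 314.16 mm². φR_n = 0.75 × 579 × 314.16 × 6 × 1 = 818.5 kN.
Bearing (6 mm plate, F_u = 400 MPa): end bolts L_c = 30 − 22/2 = 19, R_n = min(1.2×19×6×400, 2.4×20×6×400) = 54.72 kN/bolt; interior L_c = 64 − 22 = 42, R_n = 115.2 kN/bolt. φR_n = 0.75 × (3×54.72 + 3×115.2) = 382.3 kN.
Block shear: shear path 2×[30+1×64] = 2×94 mm, A_gv = 1128, A_nv = 2×(94 − 1.5×24)×6 = 696 mm²; tension across gage: (120 − 2×24)×6 = 432 mm². R_n = min(0.6×400×696, 0.6×250×1128) + 1.0×400×432 = min(167.04, 169.2) + 172.8 = 339.84 kN. φR_n = 0.75 × 339.84 = 254.9 kN.
Governing: min(818.5, 382.3, 254.9) = 254.9 kN → block shear.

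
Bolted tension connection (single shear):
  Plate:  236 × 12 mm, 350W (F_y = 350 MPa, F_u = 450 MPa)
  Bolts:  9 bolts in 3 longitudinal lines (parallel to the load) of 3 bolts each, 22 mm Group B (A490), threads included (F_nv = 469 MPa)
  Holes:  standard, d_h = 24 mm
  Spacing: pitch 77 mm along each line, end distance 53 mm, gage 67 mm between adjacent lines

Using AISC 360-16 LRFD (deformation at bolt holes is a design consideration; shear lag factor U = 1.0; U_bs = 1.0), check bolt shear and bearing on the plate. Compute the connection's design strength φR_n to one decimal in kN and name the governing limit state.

1203.4 kN (bolt shear governs)

Bolt shear: A_b = π(22)²/4 = 380.13 mm². φR_n = 0.75 × 469 × 380.13 × 9 × 1 = 1203.4 kN.
Bearing (12 mm plate, F_u = 450 MPa): end bolts L_c = 53 − 24/2 = 41, R_n = min(1.2×41×12×450, 2.4×22×12×450) = 265.68 kN/bolt; interior L_c = 77 − 24 = 53, R_n = 285.12 kN/bolt. φR_n = 0.75 × (3×265.68 + 6×285.12) = 1880.8 kN.
Governing: min(1203.4, 1880.8) = 1203.4 kN → bolt shear.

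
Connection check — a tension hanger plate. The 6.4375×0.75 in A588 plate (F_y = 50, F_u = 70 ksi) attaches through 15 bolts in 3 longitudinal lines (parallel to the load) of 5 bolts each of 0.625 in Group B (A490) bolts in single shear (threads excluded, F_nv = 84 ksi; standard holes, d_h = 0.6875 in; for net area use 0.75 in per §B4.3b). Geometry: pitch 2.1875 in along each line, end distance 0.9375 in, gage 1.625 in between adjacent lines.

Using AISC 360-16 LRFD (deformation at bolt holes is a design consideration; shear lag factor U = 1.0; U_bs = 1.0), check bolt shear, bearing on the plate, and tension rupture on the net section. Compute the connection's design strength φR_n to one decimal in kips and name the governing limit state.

164.9 kips (net-section rupture governs)

Bolt shear: A_b = π(0.625)²/4 = 0.3068 in². φR_n = 0.75 × 84 × 0.3068 × 15 × 1 = 289.9 kips.
Bearing (0.75 in plate, F_u = 70 ksi): end bolts L_c = 0.9375 − 0.6875/2 = 0.59375, R_n = min(1.2×0.59375×0.75×70, 2.4×0.625×0.75×70) = 37.406 kips/bolt; interior L_c = 2.1875 − 0.6875 = 1.5, R_n = 78.75 kips/bolt. φR_n = 0.75 × (3×37.406 + 12×78.75) = 792.9 kips.
Tension rupture (net): A_n = (6.4375 − 3×0.75)×0.75 = 3.1406 in² (U = 1.0, A_e = A_n). φR_n = 0.75 × 70 × 3.1406 = 164.9 kips.
Governing: min(289.9, 792.9, 164.9) = 164.9 kips → net-section rupture.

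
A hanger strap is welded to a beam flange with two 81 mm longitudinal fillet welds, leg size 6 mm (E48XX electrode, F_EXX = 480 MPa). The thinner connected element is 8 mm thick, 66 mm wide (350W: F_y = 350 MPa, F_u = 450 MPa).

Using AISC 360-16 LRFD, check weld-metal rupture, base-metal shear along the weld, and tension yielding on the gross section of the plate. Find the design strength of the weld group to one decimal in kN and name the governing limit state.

148.4 kN (weld metal governs)

Weld metal: throat = 0.707×6 = 4.242 mm, L = 2×81 = 162 mm. φR_n = 0.75 × 0.6 × 480 × 4.242 × 162 = 148.4 kN.
Base metal shear (8 mm plate): yield φR_n = 1.0×0.6×350×8×162 = 272.2 kN; rupture φR_n = 0.75×0.6×450×8×162 = 262.4 kN; take 262.4 kN (rupture).
Tension yield (gross): A_g = 66×8 = 528 mm². φR_n = 0.90 × 350 × 528 = 166.3 kN.
Governing: min(148.4, 262.4, 166.3) = 148.4 kN → weld metal.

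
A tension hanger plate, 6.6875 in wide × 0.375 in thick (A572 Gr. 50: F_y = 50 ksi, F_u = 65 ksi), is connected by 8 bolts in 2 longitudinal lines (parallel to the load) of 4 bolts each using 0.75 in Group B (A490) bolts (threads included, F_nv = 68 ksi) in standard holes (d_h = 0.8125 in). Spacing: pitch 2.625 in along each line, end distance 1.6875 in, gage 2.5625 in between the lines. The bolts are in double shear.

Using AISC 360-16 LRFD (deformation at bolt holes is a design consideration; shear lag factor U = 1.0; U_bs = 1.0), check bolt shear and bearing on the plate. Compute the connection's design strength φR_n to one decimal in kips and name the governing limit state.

Bolt shear: A_b = π(0.75)²/4 = 0.44179 in². φR_n = 0.75 × 68 × 0.44179 × 8 × 2 = 360.5 kips.
Bearing (0.375 in plate, F_u = 65 ksi): end bolts L_c = 1.6875 − 0.8125/2 = 1.28125, R_n = min(1.2×1.28125×0.375×65, 2.4×0.75×0.375×65) = 37.477 kips/bolt; interior L_c = 2.625 − 0.8125 = 1.8125, R_n = 43.875 kips/bolt. φR_n = 0.75 × (2×37.477 + 6×43.875) = 253.7 kips.
Governing: min(360.5, 253.7) = 253.7 kips → bearing.

253.7 kips (bearing governs)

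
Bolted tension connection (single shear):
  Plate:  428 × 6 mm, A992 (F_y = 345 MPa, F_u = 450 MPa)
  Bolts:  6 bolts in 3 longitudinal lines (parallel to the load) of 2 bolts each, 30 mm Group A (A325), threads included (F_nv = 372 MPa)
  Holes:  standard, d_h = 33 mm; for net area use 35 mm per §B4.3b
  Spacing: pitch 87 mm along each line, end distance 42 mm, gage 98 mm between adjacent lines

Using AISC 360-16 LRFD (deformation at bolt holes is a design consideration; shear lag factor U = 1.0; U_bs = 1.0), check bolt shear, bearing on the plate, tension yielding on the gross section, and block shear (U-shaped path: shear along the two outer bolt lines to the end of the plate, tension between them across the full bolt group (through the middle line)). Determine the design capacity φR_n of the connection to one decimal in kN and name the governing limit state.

441.0 kN (block shear governs)

Bolt shear: A_b = π(30)²/4 = 706.86 mm². φR_n = 0.75 × 372 × 706.86 × 6 × 1 = 1183.3 kN.
Bearing (6 mm plate, F_u = 450 MPa): end bolts L_c = 42 − 33/2 = 25.5, R_n = min(1.2×25.5×6×450, 2.4×30×6×450) = 82.62 kN/bolt; interior L_c = 87 − 33 = 54, R_n = 174.96 kN/bolt. φR_n = 0.75 × (3×82.62 + 3×174.96) = 579.6 kN.
Tension yield (gross): A_g = 428×6 = 2568 mm². φR_n = 0.90 × 345 × 2568 = 797.4 kN.
Block shear: shear path 2×[42+1×87] = 2×129 mm, A_gv = 1548, A_nv = 2×(129 − 1.5×35)×6 = 918 mm²; tension across gage: (196 − 2×35)×6 = 756 mm². R_n = min(0.6×450×918, 0.6×345×1548) + 1.0×450×756 = min(247.86, 320.44) + 340.2 = 588.06 kN. φR_n = 0.75 × 588.06 = 441.0 kN.
Governing: min(1183.3, 579.6, 797.4, 441.0) = 441.0 kN → block shear.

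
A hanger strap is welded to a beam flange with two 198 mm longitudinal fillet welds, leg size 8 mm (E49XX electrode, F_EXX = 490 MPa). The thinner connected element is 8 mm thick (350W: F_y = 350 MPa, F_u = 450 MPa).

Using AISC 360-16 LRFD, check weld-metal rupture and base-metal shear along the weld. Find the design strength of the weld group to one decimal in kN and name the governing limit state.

Weld metal: throat = 0.707×8 = 5.656 mm, L = 2×198 = 396 mm. φR_n = 0.75 × 0.6 × 490 × 5.656 × 396 = 493.9 kN.
Base metal shear (8 mm plate): yield φR_n = 1.0×0.6×350×8×396 = 665.3 kN; rupture φR_n = 0.75×0.6×450×8×396 = 641.5 kN; take 641.5 kN (rupture).
Governing: min(493.9, 641.5) = 493.9 kN → weld metal.

493.9 kN (weld metal governs)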